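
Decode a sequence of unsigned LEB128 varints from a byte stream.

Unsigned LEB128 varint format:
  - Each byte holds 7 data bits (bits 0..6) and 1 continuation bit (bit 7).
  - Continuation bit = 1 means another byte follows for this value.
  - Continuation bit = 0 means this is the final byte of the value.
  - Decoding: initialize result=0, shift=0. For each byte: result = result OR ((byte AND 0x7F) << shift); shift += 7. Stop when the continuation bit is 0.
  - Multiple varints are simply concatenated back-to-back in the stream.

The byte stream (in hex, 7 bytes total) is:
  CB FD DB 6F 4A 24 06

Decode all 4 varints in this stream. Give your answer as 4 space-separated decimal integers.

Answer: 234290891 74 36 6

Derivation:
  byte[0]=0xCB cont=1 payload=0x4B=75: acc |= 75<<0 -> acc=75 shift=7
  byte[1]=0xFD cont=1 payload=0x7D=125: acc |= 125<<7 -> acc=16075 shift=14
  byte[2]=0xDB cont=1 payload=0x5B=91: acc |= 91<<14 -> acc=1507019 shift=21
  byte[3]=0x6F cont=0 payload=0x6F=111: acc |= 111<<21 -> acc=234290891 shift=28 [end]
Varint 1: bytes[0:4] = CB FD DB 6F -> value 234290891 (4 byte(s))
  byte[4]=0x4A cont=0 payload=0x4A=74: acc |= 74<<0 -> acc=74 shift=7 [end]
Varint 2: bytes[4:5] = 4A -> value 74 (1 byte(s))
  byte[5]=0x24 cont=0 payload=0x24=36: acc |= 36<<0 -> acc=36 shift=7 [end]
Varint 3: bytes[5:6] = 24 -> value 36 (1 byte(s))
  byte[6]=0x06 cont=0 payload=0x06=6: acc |= 6<<0 -> acc=6 shift=7 [end]
Varint 4: bytes[6:7] = 06 -> value 6 (1 byte(s))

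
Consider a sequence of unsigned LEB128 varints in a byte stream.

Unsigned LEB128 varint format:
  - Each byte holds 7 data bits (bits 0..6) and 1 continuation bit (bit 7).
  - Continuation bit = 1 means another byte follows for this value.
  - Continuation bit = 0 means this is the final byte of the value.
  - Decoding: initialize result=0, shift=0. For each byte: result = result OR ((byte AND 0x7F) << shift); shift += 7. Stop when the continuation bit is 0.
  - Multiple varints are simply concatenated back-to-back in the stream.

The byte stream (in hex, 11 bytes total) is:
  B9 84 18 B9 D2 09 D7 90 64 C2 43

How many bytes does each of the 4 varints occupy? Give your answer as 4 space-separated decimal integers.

  byte[0]=0xB9 cont=1 payload=0x39=57: acc |= 57<<0 -> acc=57 shift=7
  byte[1]=0x84 cont=1 payload=0x04=4: acc |= 4<<7 -> acc=569 shift=14
  byte[2]=0x18 cont=0 payload=0x18=24: acc |= 24<<14 -> acc=393785 shift=21 [end]
Varint 1: bytes[0:3] = B9 84 18 -> value 393785 (3 byte(s))
  byte[3]=0xB9 cont=1 payload=0x39=57: acc |= 57<<0 -> acc=57 shift=7
  byte[4]=0xD2 cont=1 payload=0x52=82: acc |= 82<<7 -> acc=10553 shift=14
  byte[5]=0x09 cont=0 payload=0x09=9: acc |= 9<<14 -> acc=158009 shift=21 [end]
Varint 2: bytes[3:6] = B9 D2 09 -> value 158009 (3 byte(s))
  byte[6]=0xD7 cont=1 payload=0x57=87: acc |= 87<<0 -> acc=87 shift=7
  byte[7]=0x90 cont=1 payload=0x10=16: acc |= 16<<7 -> acc=2135 shift=14
  byte[8]=0x64 cont=0 payload=0x64=100: acc |= 100<<14 -> acc=1640535 shift=21 [end]
Varint 3: bytes[6:9] = D7 90 64 -> value 1640535 (3 byte(s))
  byte[9]=0xC2 cont=1 payload=0x42=66: acc |= 66<<0 -> acc=66 shift=7
  byte[10]=0x43 cont=0 payload=0x43=67: acc |= 67<<7 -> acc=8642 shift=14 [end]
Varint 4: bytes[9:11] = C2 43 -> value 8642 (2 byte(s))

Answer: 3 3 3 2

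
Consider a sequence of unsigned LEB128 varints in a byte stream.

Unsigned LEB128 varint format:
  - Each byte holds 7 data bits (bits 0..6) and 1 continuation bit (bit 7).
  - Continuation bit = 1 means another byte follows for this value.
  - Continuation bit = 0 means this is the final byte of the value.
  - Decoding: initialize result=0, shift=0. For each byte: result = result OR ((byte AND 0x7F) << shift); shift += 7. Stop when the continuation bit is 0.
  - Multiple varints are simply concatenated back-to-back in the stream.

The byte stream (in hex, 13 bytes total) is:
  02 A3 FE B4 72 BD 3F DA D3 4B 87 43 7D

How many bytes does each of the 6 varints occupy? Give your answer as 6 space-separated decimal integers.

Answer: 1 4 2 3 2 1

Derivation:
  byte[0]=0x02 cont=0 payload=0x02=2: acc |= 2<<0 -> acc=2 shift=7 [end]
Varint 1: bytes[0:1] = 02 -> value 2 (1 byte(s))
  byte[1]=0xA3 cont=1 payload=0x23=35: acc |= 35<<0 -> acc=35 shift=7
  byte[2]=0xFE cont=1 payload=0x7E=126: acc |= 126<<7 -> acc=16163 shift=14
  byte[3]=0xB4 cont=1 payload=0x34=52: acc |= 52<<14 -> acc=868131 shift=21
  byte[4]=0x72 cont=0 payload=0x72=114: acc |= 114<<21 -> acc=239943459 shift=28 [end]
Varint 2: bytes[1:5] = A3 FE B4 72 -> value 239943459 (4 byte(s))
  byte[5]=0xBD cont=1 payload=0x3D=61: acc |= 61<<0 -> acc=61 shift=7
  byte[6]=0x3F cont=0 payload=0x3F=63: acc |= 63<<7 -> acc=8125 shift=14 [end]
Varint 3: bytes[5:7] = BD 3F -> value 8125 (2 byte(s))
  byte[7]=0xDA cont=1 payload=0x5A=90: acc |= 90<<0 -> acc=90 shift=7
  byte[8]=0xD3 cont=1 payload=0x53=83: acc |= 83<<7 -> acc=10714 shift=14
  byte[9]=0x4B cont=0 payload=0x4B=75: acc |= 75<<14 -> acc=1239514 shift=21 [end]
Varint 4: bytes[7:10] = DA D3 4B -> value 1239514 (3 byte(s))
  byte[10]=0x87 cont=1 payload=0x07=7: acc |= 7<<0 -> acc=7 shift=7
  byte[11]=0x43 cont=0 payload=0x43=67: acc |= 67<<7 -> acc=8583 shift=14 [end]
Varint 5: bytes[10:12] = 87 43 -> value 8583 (2 byte(s))
  byte[12]=0x7D cont=0 payload=0x7D=125: acc |= 125<<0 -> acc=125 shift=7 [end]
Varint 6: bytes[12:13] = 7D -> value 125 (1 byte(s))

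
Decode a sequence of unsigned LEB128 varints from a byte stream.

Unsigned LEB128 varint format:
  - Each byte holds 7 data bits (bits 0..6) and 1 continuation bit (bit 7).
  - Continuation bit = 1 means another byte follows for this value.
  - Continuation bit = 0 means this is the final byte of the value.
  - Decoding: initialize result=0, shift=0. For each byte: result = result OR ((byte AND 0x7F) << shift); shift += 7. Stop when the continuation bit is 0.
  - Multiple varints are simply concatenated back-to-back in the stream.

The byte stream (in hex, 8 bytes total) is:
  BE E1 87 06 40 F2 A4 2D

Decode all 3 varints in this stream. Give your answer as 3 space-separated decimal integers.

  byte[0]=0xBE cont=1 payload=0x3E=62: acc |= 62<<0 -> acc=62 shift=7
  byte[1]=0xE1 cont=1 payload=0x61=97: acc |= 97<<7 -> acc=12478 shift=14
  byte[2]=0x87 cont=1 payload=0x07=7: acc |= 7<<14 -> acc=127166 shift=21
  byte[3]=0x06 cont=0 payload=0x06=6: acc |= 6<<21 -> acc=12710078 shift=28 [end]
Varint 1: bytes[0:4] = BE E1 87 06 -> value 12710078 (4 byte(s))
  byte[4]=0x40 cont=0 payload=0x40=64: acc |= 64<<0 -> acc=64 shift=7 [end]
Varint 2: bytes[4:5] = 40 -> value 64 (1 byte(s))
  byte[5]=0xF2 cont=1 payload=0x72=114: acc |= 114<<0 -> acc=114 shift=7
  byte[6]=0xA4 cont=1 payload=0x24=36: acc |= 36<<7 -> acc=4722 shift=14
  byte[7]=0x2D cont=0 payload=0x2D=45: acc |= 45<<14 -> acc=742002 shift=21 [end]
Varint 3: bytes[5:8] = F2 A4 2D -> value 742002 (3 byte(s))

Answer: 12710078 64 742002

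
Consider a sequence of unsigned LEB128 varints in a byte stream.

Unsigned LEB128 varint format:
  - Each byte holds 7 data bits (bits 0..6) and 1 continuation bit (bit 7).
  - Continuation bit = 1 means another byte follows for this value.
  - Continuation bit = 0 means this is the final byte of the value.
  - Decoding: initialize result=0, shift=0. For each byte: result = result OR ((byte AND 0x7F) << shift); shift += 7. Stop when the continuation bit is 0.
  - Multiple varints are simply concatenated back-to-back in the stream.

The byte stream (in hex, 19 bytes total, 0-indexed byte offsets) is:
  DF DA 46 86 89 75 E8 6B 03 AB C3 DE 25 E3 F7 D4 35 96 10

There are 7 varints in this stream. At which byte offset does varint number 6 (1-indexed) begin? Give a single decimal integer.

  byte[0]=0xDF cont=1 payload=0x5F=95: acc |= 95<<0 -> acc=95 shift=7
  byte[1]=0xDA cont=1 payload=0x5A=90: acc |= 90<<7 -> acc=11615 shift=14
  byte[2]=0x46 cont=0 payload=0x46=70: acc |= 70<<14 -> acc=1158495 shift=21 [end]
Varint 1: bytes[0:3] = DF DA 46 -> value 1158495 (3 byte(s))
  byte[3]=0x86 cont=1 payload=0x06=6: acc |= 6<<0 -> acc=6 shift=7
  byte[4]=0x89 cont=1 payload=0x09=9: acc |= 9<<7 -> acc=1158 shift=14
  byte[5]=0x75 cont=0 payload=0x75=117: acc |= 117<<14 -> acc=1918086 shift=21 [end]
Varint 2: bytes[3:6] = 86 89 75 -> value 1918086 (3 byte(s))
  byte[6]=0xE8 cont=1 payload=0x68=104: acc |= 104<<0 -> acc=104 shift=7
  byte[7]=0x6B cont=0 payload=0x6B=107: acc |= 107<<7 -> acc=13800 shift=14 [end]
Varint 3: bytes[6:8] = E8 6B -> value 13800 (2 byte(s))
  byte[8]=0x03 cont=0 payload=0x03=3: acc |= 3<<0 -> acc=3 shift=7 [end]
Varint 4: bytes[8:9] = 03 -> value 3 (1 byte(s))
  byte[9]=0xAB cont=1 payload=0x2B=43: acc |= 43<<0 -> acc=43 shift=7
  byte[10]=0xC3 cont=1 payload=0x43=67: acc |= 67<<7 -> acc=8619 shift=14
  byte[11]=0xDE cont=1 payload=0x5E=94: acc |= 94<<14 -> acc=1548715 shift=21
  byte[12]=0x25 cont=0 payload=0x25=37: acc |= 37<<21 -> acc=79143339 shift=28 [end]
Varint 5: bytes[9:13] = AB C3 DE 25 -> value 79143339 (4 byte(s))
  byte[13]=0xE3 cont=1 payload=0x63=99: acc |= 99<<0 -> acc=99 shift=7
  byte[14]=0xF7 cont=1 payload=0x77=119: acc |= 119<<7 -> acc=15331 shift=14
  byte[15]=0xD4 cont=1 payload=0x54=84: acc |= 84<<14 -> acc=1391587 shift=21
  byte[16]=0x35 cont=0 payload=0x35=53: acc |= 53<<21 -> acc=112540643 shift=28 [end]
Varint 6: bytes[13:17] = E3 F7 D4 35 -> value 112540643 (4 byte(s))
  byte[17]=0x96 cont=1 payload=0x16=22: acc |= 22<<0 -> acc=22 shift=7
  byte[18]=0x10 cont=0 payload=0x10=16: acc |= 16<<7 -> acc=2070 shift=14 [end]
Varint 7: bytes[17:19] = 96 10 -> value 2070 (2 byte(s))

Answer: 13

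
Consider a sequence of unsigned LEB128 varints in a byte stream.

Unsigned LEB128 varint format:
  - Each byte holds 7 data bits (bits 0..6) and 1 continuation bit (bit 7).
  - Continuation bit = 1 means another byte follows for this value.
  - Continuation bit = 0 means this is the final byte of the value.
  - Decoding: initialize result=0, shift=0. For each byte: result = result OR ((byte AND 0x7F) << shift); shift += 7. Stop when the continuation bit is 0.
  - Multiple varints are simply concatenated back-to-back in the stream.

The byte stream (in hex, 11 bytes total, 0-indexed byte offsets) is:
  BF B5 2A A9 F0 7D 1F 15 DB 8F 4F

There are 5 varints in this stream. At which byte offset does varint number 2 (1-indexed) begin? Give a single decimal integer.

  byte[0]=0xBF cont=1 payload=0x3F=63: acc |= 63<<0 -> acc=63 shift=7
  byte[1]=0xB5 cont=1 payload=0x35=53: acc |= 53<<7 -> acc=6847 shift=14
  byte[2]=0x2A cont=0 payload=0x2A=42: acc |= 42<<14 -> acc=694975 shift=21 [end]
Varint 1: bytes[0:3] = BF B5 2A -> value 694975 (3 byte(s))
  byte[3]=0xA9 cont=1 payload=0x29=41: acc |= 41<<0 -> acc=41 shift=7
  byte[4]=0xF0 cont=1 payload=0x70=112: acc |= 112<<7 -> acc=14377 shift=14
  byte[5]=0x7D cont=0 payload=0x7D=125: acc |= 125<<14 -> acc=2062377 shift=21 [end]
Varint 2: bytes[3:6] = A9 F0 7D -> value 2062377 (3 byte(s))
  byte[6]=0x1F cont=0 payload=0x1F=31: acc |= 31<<0 -> acc=31 shift=7 [end]
Varint 3: bytes[6:7] = 1F -> value 31 (1 byte(s))
  byte[7]=0x15 cont=0 payload=0x15=21: acc |= 21<<0 -> acc=21 shift=7 [end]
Varint 4: bytes[7:8] = 15 -> value 21 (1 byte(s))
  byte[8]=0xDB cont=1 payload=0x5B=91: acc |= 91<<0 -> acc=91 shift=7
  byte[9]=0x8F cont=1 payload=0x0F=15: acc |= 15<<7 -> acc=2011 shift=14
  byte[10]=0x4F cont=0 payload=0x4F=79: acc |= 79<<14 -> acc=1296347 shift=21 [end]
Varint 5: bytes[8:11] = DB 8F 4F -> value 1296347 (3 byte(s))

Answer: 3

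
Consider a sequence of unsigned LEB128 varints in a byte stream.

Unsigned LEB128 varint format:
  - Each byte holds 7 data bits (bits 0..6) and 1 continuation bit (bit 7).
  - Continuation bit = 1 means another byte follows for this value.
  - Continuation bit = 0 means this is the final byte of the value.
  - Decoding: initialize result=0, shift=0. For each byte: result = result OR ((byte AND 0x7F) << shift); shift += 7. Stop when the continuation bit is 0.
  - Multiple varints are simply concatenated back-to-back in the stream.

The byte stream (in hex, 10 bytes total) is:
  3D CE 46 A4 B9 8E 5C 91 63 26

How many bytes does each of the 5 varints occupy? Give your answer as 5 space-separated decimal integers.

Answer: 1 2 4 2 1

Derivation:
  byte[0]=0x3D cont=0 payload=0x3D=61: acc |= 61<<0 -> acc=61 shift=7 [end]
Varint 1: bytes[0:1] = 3D -> value 61 (1 byte(s))
  byte[1]=0xCE cont=1 payload=0x4E=78: acc |= 78<<0 -> acc=78 shift=7
  byte[2]=0x46 cont=0 payload=0x46=70: acc |= 70<<7 -> acc=9038 shift=14 [end]
Varint 2: bytes[1:3] = CE 46 -> value 9038 (2 byte(s))
  byte[3]=0xA4 cont=1 payload=0x24=36: acc |= 36<<0 -> acc=36 shift=7
  byte[4]=0xB9 cont=1 payload=0x39=57: acc |= 57<<7 -> acc=7332 shift=14
  byte[5]=0x8E cont=1 payload=0x0E=14: acc |= 14<<14 -> acc=236708 shift=21
  byte[6]=0x5C cont=0 payload=0x5C=92: acc |= 92<<21 -> acc=193174692 shift=28 [end]
Varint 3: bytes[3:7] = A4 B9 8E 5C -> value 193174692 (4 byte(s))
  byte[7]=0x91 cont=1 payload=0x11=17: acc |= 17<<0 -> acc=17 shift=7
  byte[8]=0x63 cont=0 payload=0x63=99: acc |= 99<<7 -> acc=12689 shift=14 [end]
Varint 4: bytes[7:9] = 91 63 -> value 12689 (2 byte(s))
  byte[9]=0x26 cont=0 payload=0x26=38: acc |= 38<<0 -> acc=38 shift=7 [end]
Varint 5: bytes[9:10] = 26 -> value 38 (1 byte(s))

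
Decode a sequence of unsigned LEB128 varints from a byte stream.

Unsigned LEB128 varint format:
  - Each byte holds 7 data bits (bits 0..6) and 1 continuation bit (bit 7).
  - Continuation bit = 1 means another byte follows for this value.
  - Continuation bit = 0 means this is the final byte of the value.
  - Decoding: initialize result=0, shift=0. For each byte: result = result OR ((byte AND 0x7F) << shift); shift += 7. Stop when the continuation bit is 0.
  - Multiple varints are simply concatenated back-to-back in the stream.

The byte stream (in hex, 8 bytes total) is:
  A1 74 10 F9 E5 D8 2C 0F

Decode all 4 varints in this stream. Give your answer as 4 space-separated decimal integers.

  byte[0]=0xA1 cont=1 payload=0x21=33: acc |= 33<<0 -> acc=33 shift=7
  byte[1]=0x74 cont=0 payload=0x74=116: acc |= 116<<7 -> acc=14881 shift=14 [end]
Varint 1: bytes[0:2] = A1 74 -> value 14881 (2 byte(s))
  byte[2]=0x10 cont=0 payload=0x10=16: acc |= 16<<0 -> acc=16 shift=7 [end]
Varint 2: bytes[2:3] = 10 -> value 16 (1 byte(s))
  byte[3]=0xF9 cont=1 payload=0x79=121: acc |= 121<<0 -> acc=121 shift=7
  byte[4]=0xE5 cont=1 payload=0x65=101: acc |= 101<<7 -> acc=13049 shift=14
  byte[5]=0xD8 cont=1 payload=0x58=88: acc |= 88<<14 -> acc=1454841 shift=21
  byte[6]=0x2C cont=0 payload=0x2C=44: acc |= 44<<21 -> acc=93729529 shift=28 [end]
Varint 3: bytes[3:7] = F9 E5 D8 2C -> value 93729529 (4 byte(s))
  byte[7]=0x0F cont=0 payload=0x0F=15: acc |= 15<<0 -> acc=15 shift=7 [end]
Varint 4: bytes[7:8] = 0F -> value 15 (1 byte(s))

Answer: 14881 16 93729529 15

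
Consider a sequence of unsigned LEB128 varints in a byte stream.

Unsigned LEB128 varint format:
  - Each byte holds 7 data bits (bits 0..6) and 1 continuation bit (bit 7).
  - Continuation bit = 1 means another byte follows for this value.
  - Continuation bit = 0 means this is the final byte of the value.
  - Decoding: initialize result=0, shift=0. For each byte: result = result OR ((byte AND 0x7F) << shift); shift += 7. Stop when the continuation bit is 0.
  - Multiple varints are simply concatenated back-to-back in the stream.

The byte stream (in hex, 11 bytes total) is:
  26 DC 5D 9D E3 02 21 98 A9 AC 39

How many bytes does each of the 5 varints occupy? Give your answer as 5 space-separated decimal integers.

  byte[0]=0x26 cont=0 payload=0x26=38: acc |= 38<<0 -> acc=38 shift=7 [end]
Varint 1: bytes[0:1] = 26 -> value 38 (1 byte(s))
  byte[1]=0xDC cont=1 payload=0x5C=92: acc |= 92<<0 -> acc=92 shift=7
  byte[2]=0x5D cont=0 payload=0x5D=93: acc |= 93<<7 -> acc=11996 shift=14 [end]
Varint 2: bytes[1:3] = DC 5D -> value 11996 (2 byte(s))
  byte[3]=0x9D cont=1 payload=0x1D=29: acc |= 29<<0 -> acc=29 shift=7
  byte[4]=0xE3 cont=1 payload=0x63=99: acc |= 99<<7 -> acc=12701 shift=14
  byte[5]=0x02 cont=0 payload=0x02=2: acc |= 2<<14 -> acc=45469 shift=21 [end]
Varint 3: bytes[3:6] = 9D E3 02 -> value 45469 (3 byte(s))
  byte[6]=0x21 cont=0 payload=0x21=33: acc |= 33<<0 -> acc=33 shift=7 [end]
Varint 4: bytes[6:7] = 21 -> value 33 (1 byte(s))
  byte[7]=0x98 cont=1 payload=0x18=24: acc |= 24<<0 -> acc=24 shift=7
  byte[8]=0xA9 cont=1 payload=0x29=41: acc |= 41<<7 -> acc=5272 shift=14
  byte[9]=0xAC cont=1 payload=0x2C=44: acc |= 44<<14 -> acc=726168 shift=21
  byte[10]=0x39 cont=0 payload=0x39=57: acc |= 57<<21 -> acc=120263832 shift=28 [end]
Varint 5: bytes[7:11] = 98 A9 AC 39 -> value 120263832 (4 byte(s))

Answer: 1 2 3 1 4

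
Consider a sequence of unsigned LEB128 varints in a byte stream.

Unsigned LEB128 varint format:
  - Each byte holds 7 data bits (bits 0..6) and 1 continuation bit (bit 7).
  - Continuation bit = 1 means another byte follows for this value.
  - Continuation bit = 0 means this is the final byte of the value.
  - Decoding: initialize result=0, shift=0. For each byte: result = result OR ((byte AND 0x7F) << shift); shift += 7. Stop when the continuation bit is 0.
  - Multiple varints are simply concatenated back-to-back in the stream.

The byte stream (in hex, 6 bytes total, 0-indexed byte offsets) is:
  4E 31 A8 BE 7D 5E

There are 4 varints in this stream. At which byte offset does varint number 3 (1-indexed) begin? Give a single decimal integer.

  byte[0]=0x4E cont=0 payload=0x4E=78: acc |= 78<<0 -> acc=78 shift=7 [end]
Varint 1: bytes[0:1] = 4E -> value 78 (1 byte(s))
  byte[1]=0x31 cont=0 payload=0x31=49: acc |= 49<<0 -> acc=49 shift=7 [end]
Varint 2: bytes[1:2] = 31 -> value 49 (1 byte(s))
  byte[2]=0xA8 cont=1 payload=0x28=40: acc |= 40<<0 -> acc=40 shift=7
  byte[3]=0xBE cont=1 payload=0x3E=62: acc |= 62<<7 -> acc=7976 shift=14
  byte[4]=0x7D cont=0 payload=0x7D=125: acc |= 125<<14 -> acc=2055976 shift=21 [end]
Varint 3: bytes[2:5] = A8 BE 7D -> value 2055976 (3 byte(s))
  byte[5]=0x5E cont=0 payload=0x5E=94: acc |= 94<<0 -> acc=94 shift=7 [end]
Varint 4: bytes[5:6] = 5E -> value 94 (1 byte(s))

Answer: 2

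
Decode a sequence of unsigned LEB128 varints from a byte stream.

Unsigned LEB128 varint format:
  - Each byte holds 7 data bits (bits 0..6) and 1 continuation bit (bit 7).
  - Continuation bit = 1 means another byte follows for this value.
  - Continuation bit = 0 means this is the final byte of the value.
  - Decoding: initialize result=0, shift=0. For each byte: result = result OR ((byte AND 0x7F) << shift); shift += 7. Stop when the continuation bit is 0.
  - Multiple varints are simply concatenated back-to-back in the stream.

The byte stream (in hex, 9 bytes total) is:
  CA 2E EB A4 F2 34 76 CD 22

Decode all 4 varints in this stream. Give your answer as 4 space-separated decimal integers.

Answer: 5962 110924395 118 4429

Derivation:
  byte[0]=0xCA cont=1 payload=0x4A=74: acc |= 74<<0 -> acc=74 shift=7
  byte[1]=0x2E cont=0 payload=0x2E=46: acc |= 46<<7 -> acc=5962 shift=14 [end]
Varint 1: bytes[0:2] = CA 2E -> value 5962 (2 byte(s))
  byte[2]=0xEB cont=1 payload=0x6B=107: acc |= 107<<0 -> acc=107 shift=7
  byte[3]=0xA4 cont=1 payload=0x24=36: acc |= 36<<7 -> acc=4715 shift=14
  byte[4]=0xF2 cont=1 payload=0x72=114: acc |= 114<<14 -> acc=1872491 shift=21
  byte[5]=0x34 cont=0 payload=0x34=52: acc |= 52<<21 -> acc=110924395 shift=28 [end]
Varint 2: bytes[2:6] = EB A4 F2 34 -> value 110924395 (4 byte(s))
  byte[6]=0x76 cont=0 payload=0x76=118: acc |= 118<<0 -> acc=118 shift=7 [end]
Varint 3: bytes[6:7] = 76 -> value 118 (1 byte(s))
  byte[7]=0xCD cont=1 payload=0x4D=77: acc |= 77<<0 -> acc=77 shift=7
  byte[8]=0x22 cont=0 payload=0x22=34: acc |= 34<<7 -> acc=4429 shift=14 [end]
Varint 4: bytes[7:9] = CD 22 -> value 4429 (2 byte(s))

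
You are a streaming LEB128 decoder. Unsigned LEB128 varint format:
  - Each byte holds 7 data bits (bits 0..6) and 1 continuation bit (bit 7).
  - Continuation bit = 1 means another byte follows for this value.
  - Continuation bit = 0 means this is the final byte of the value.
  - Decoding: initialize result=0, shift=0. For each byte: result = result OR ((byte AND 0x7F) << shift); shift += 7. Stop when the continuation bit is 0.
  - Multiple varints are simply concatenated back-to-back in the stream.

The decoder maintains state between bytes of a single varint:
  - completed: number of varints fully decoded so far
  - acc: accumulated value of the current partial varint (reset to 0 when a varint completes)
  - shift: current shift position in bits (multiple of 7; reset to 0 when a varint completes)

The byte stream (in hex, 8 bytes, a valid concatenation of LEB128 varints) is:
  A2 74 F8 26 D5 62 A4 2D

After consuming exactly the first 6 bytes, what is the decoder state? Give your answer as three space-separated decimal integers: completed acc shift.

byte[0]=0xA2 cont=1 payload=0x22: acc |= 34<<0 -> completed=0 acc=34 shift=7
byte[1]=0x74 cont=0 payload=0x74: varint #1 complete (value=14882); reset -> completed=1 acc=0 shift=0
byte[2]=0xF8 cont=1 payload=0x78: acc |= 120<<0 -> completed=1 acc=120 shift=7
byte[3]=0x26 cont=0 payload=0x26: varint #2 complete (value=4984); reset -> completed=2 acc=0 shift=0
byte[4]=0xD5 cont=1 payload=0x55: acc |= 85<<0 -> completed=2 acc=85 shift=7
byte[5]=0x62 cont=0 payload=0x62: varint #3 complete (value=12629); reset -> completed=3 acc=0 shift=0

Answer: 3 0 0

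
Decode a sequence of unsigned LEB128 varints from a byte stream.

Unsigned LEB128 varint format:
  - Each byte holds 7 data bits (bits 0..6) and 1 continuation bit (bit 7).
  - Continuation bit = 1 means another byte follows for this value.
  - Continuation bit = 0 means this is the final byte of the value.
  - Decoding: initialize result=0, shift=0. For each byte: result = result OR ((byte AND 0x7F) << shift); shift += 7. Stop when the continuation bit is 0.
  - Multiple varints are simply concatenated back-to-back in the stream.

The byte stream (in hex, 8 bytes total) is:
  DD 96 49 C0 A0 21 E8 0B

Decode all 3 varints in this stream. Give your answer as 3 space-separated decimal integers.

Answer: 1198941 544832 1512

Derivation:
  byte[0]=0xDD cont=1 payload=0x5D=93: acc |= 93<<0 -> acc=93 shift=7
  byte[1]=0x96 cont=1 payload=0x16=22: acc |= 22<<7 -> acc=2909 shift=14
  byte[2]=0x49 cont=0 payload=0x49=73: acc |= 73<<14 -> acc=1198941 shift=21 [end]
Varint 1: bytes[0:3] = DD 96 49 -> value 1198941 (3 byte(s))
  byte[3]=0xC0 cont=1 payload=0x40=64: acc |= 64<<0 -> acc=64 shift=7
  byte[4]=0xA0 cont=1 payload=0x20=32: acc |= 32<<7 -> acc=4160 shift=14
  byte[5]=0x21 cont=0 payload=0x21=33: acc |= 33<<14 -> acc=544832 shift=21 [end]
Varint 2: bytes[3:6] = C0 A0 21 -> value 544832 (3 byte(s))
  byte[6]=0xE8 cont=1 payload=0x68=104: acc |= 104<<0 -> acc=104 shift=7
  byte[7]=0x0B cont=0 payload=0x0B=11: acc |= 11<<7 -> acc=1512 shift=14 [end]
Varint 3: bytes[6:8] = E8 0B -> value 1512 (2 byte(s))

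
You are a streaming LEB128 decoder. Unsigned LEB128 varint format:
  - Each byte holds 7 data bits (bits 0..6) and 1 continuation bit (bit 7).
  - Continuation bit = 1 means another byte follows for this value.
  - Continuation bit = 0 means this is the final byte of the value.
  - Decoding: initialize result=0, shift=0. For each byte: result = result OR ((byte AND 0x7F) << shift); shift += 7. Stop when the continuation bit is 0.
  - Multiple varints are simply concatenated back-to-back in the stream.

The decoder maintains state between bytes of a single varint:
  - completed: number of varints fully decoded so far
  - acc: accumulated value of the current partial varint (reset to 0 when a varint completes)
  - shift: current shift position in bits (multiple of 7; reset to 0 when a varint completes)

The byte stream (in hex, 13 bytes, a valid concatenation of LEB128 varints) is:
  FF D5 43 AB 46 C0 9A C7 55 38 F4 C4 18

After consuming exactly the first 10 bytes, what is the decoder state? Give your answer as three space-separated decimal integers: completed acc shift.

Answer: 4 0 0

Derivation:
byte[0]=0xFF cont=1 payload=0x7F: acc |= 127<<0 -> completed=0 acc=127 shift=7
byte[1]=0xD5 cont=1 payload=0x55: acc |= 85<<7 -> completed=0 acc=11007 shift=14
byte[2]=0x43 cont=0 payload=0x43: varint #1 complete (value=1108735); reset -> completed=1 acc=0 shift=0
byte[3]=0xAB cont=1 payload=0x2B: acc |= 43<<0 -> completed=1 acc=43 shift=7
byte[4]=0x46 cont=0 payload=0x46: varint #2 complete (value=9003); reset -> completed=2 acc=0 shift=0
byte[5]=0xC0 cont=1 payload=0x40: acc |= 64<<0 -> completed=2 acc=64 shift=7
byte[6]=0x9A cont=1 payload=0x1A: acc |= 26<<7 -> completed=2 acc=3392 shift=14
byte[7]=0xC7 cont=1 payload=0x47: acc |= 71<<14 -> completed=2 acc=1166656 shift=21
byte[8]=0x55 cont=0 payload=0x55: varint #3 complete (value=179424576); reset -> completed=3 acc=0 shift=0
byte[9]=0x38 cont=0 payload=0x38: varint #4 complete (value=56); reset -> completed=4 acc=0 shift=0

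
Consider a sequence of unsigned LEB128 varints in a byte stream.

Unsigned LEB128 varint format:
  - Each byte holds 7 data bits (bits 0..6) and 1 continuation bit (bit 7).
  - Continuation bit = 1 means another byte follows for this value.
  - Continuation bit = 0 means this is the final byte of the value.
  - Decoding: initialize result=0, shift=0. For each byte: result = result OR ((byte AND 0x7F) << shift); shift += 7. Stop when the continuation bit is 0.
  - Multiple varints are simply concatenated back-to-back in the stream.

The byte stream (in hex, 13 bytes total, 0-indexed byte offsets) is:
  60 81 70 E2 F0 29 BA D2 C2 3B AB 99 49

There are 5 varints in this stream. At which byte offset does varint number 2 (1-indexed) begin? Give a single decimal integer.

Answer: 1

Derivation:
  byte[0]=0x60 cont=0 payload=0x60=96: acc |= 96<<0 -> acc=96 shift=7 [end]
Varint 1: bytes[0:1] = 60 -> value 96 (1 byte(s))
  byte[1]=0x81 cont=1 payload=0x01=1: acc |= 1<<0 -> acc=1 shift=7
  byte[2]=0x70 cont=0 payload=0x70=112: acc |= 112<<7 -> acc=14337 shift=14 [end]
Varint 2: bytes[1:3] = 81 70 -> value 14337 (2 byte(s))
  byte[3]=0xE2 cont=1 payload=0x62=98: acc |= 98<<0 -> acc=98 shift=7
  byte[4]=0xF0 cont=1 payload=0x70=112: acc |= 112<<7 -> acc=14434 shift=14
  byte[5]=0x29 cont=0 payload=0x29=41: acc |= 41<<14 -> acc=686178 shift=21 [end]
Varint 3: bytes[3:6] = E2 F0 29 -> value 686178 (3 byte(s))
  byte[6]=0xBA cont=1 payload=0x3A=58: acc |= 58<<0 -> acc=58 shift=7
  byte[7]=0xD2 cont=1 payload=0x52=82: acc |= 82<<7 -> acc=10554 shift=14
  byte[8]=0xC2 cont=1 payload=0x42=66: acc |= 66<<14 -> acc=1091898 shift=21
  byte[9]=0x3B cont=0 payload=0x3B=59: acc |= 59<<21 -> acc=124823866 shift=28 [end]
Varint 4: bytes[6:10] = BA D2 C2 3B -> value 124823866 (4 byte(s))
  byte[10]=0xAB cont=1 payload=0x2B=43: acc |= 43<<0 -> acc=43 shift=7
  byte[11]=0x99 cont=1 payload=0x19=25: acc |= 25<<7 -> acc=3243 shift=14
  byte[12]=0x49 cont=0 payload=0x49=73: acc |= 73<<14 -> acc=1199275 shift=21 [end]
Varint 5: bytes[10:13] = AB 99 49 -> value 1199275 (3 byte(s))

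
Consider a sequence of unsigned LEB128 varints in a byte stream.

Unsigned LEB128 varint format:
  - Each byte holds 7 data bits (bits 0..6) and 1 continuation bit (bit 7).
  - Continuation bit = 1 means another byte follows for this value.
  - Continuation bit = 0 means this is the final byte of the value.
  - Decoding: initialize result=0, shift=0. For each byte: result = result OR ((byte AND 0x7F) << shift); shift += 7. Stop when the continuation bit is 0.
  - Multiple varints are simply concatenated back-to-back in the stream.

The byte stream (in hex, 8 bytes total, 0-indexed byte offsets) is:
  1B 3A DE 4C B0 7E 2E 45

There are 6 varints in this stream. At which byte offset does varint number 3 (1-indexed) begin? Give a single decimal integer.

  byte[0]=0x1B cont=0 payload=0x1B=27: acc |= 27<<0 -> acc=27 shift=7 [end]
Varint 1: bytes[0:1] = 1B -> value 27 (1 byte(s))
  byte[1]=0x3A cont=0 payload=0x3A=58: acc |= 58<<0 -> acc=58 shift=7 [end]
Varint 2: bytes[1:2] = 3A -> value 58 (1 byte(s))
  byte[2]=0xDE cont=1 payload=0x5E=94: acc |= 94<<0 -> acc=94 shift=7
  byte[3]=0x4C cont=0 payload=0x4C=76: acc |= 76<<7 -> acc=9822 shift=14 [end]
Varint 3: bytes[2:4] = DE 4C -> value 9822 (2 byte(s))
  byte[4]=0xB0 cont=1 payload=0x30=48: acc |= 48<<0 -> acc=48 shift=7
  byte[5]=0x7E cont=0 payload=0x7E=126: acc |= 126<<7 -> acc=16176 shift=14 [end]
Varint 4: bytes[4:6] = B0 7E -> value 16176 (2 byte(s))
  byte[6]=0x2E cont=0 payload=0x2E=46: acc |= 46<<0 -> acc=46 shift=7 [end]
Varint 5: bytes[6:7] = 2E -> value 46 (1 byte(s))
  byte[7]=0x45 cont=0 payload=0x45=69: acc |= 69<<0 -> acc=69 shift=7 [end]
Varint 6: bytes[7:8] = 45 -> value 69 (1 byte(s))

Answer: 2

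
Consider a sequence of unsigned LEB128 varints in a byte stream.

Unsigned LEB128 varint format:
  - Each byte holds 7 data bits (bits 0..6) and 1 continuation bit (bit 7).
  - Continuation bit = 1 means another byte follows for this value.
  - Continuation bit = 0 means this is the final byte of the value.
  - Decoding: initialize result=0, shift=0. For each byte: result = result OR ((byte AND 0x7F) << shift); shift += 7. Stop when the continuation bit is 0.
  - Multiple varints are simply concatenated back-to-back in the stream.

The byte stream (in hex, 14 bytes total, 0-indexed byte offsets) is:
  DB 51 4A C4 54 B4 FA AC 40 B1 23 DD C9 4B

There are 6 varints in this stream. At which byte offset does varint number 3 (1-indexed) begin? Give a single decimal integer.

Answer: 3

Derivation:
  byte[0]=0xDB cont=1 payload=0x5B=91: acc |= 91<<0 -> acc=91 shift=7
  byte[1]=0x51 cont=0 payload=0x51=81: acc |= 81<<7 -> acc=10459 shift=14 [end]
Varint 1: bytes[0:2] = DB 51 -> value 10459 (2 byte(s))
  byte[2]=0x4A cont=0 payload=0x4A=74: acc |= 74<<0 -> acc=74 shift=7 [end]
Varint 2: bytes[2:3] = 4A -> value 74 (1 byte(s))
  byte[3]=0xC4 cont=1 payload=0x44=68: acc |= 68<<0 -> acc=68 shift=7
  byte[4]=0x54 cont=0 payload=0x54=84: acc |= 84<<7 -> acc=10820 shift=14 [end]
Varint 3: bytes[3:5] = C4 54 -> value 10820 (2 byte(s))
  byte[5]=0xB4 cont=1 payload=0x34=52: acc |= 52<<0 -> acc=52 shift=7
  byte[6]=0xFA cont=1 payload=0x7A=122: acc |= 122<<7 -> acc=15668 shift=14
  byte[7]=0xAC cont=1 payload=0x2C=44: acc |= 44<<14 -> acc=736564 shift=21
  byte[8]=0x40 cont=0 payload=0x40=64: acc |= 64<<21 -> acc=134954292 shift=28 [end]
Varint 4: bytes[5:9] = B4 FA AC 40 -> value 134954292 (4 byte(s))
  byte[9]=0xB1 cont=1 payload=0x31=49: acc |= 49<<0 -> acc=49 shift=7
  byte[10]=0x23 cont=0 payload=0x23=35: acc |= 35<<7 -> acc=4529 shift=14 [end]
Varint 5: bytes[9:11] = B1 23 -> value 4529 (2 byte(s))
  byte[11]=0xDD cont=1 payload=0x5D=93: acc |= 93<<0 -> acc=93 shift=7
  byte[12]=0xC9 cont=1 payload=0x49=73: acc |= 73<<7 -> acc=9437 shift=14
  byte[13]=0x4B cont=0 payload=0x4B=75: acc |= 75<<14 -> acc=1238237 shift=21 [end]
Varint 6: bytes[11:14] = DD C9 4B -> value 1238237 (3 byte(s))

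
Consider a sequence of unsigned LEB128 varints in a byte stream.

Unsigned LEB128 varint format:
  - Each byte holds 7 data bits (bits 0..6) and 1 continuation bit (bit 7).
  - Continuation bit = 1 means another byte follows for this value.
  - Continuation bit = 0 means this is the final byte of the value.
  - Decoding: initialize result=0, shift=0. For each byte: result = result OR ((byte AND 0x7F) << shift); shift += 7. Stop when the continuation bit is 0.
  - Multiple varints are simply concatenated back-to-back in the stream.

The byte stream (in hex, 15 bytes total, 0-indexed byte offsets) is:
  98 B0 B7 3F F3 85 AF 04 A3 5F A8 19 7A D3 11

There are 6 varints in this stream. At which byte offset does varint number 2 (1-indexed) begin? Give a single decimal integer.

  byte[0]=0x98 cont=1 payload=0x18=24: acc |= 24<<0 -> acc=24 shift=7
  byte[1]=0xB0 cont=1 payload=0x30=48: acc |= 48<<7 -> acc=6168 shift=14
  byte[2]=0xB7 cont=1 payload=0x37=55: acc |= 55<<14 -> acc=907288 shift=21
  byte[3]=0x3F cont=0 payload=0x3F=63: acc |= 63<<21 -> acc=133027864 shift=28 [end]
Varint 1: bytes[0:4] = 98 B0 B7 3F -> value 133027864 (4 byte(s))
  byte[4]=0xF3 cont=1 payload=0x73=115: acc |= 115<<0 -> acc=115 shift=7
  byte[5]=0x85 cont=1 payload=0x05=5: acc |= 5<<7 -> acc=755 shift=14
  byte[6]=0xAF cont=1 payload=0x2F=47: acc |= 47<<14 -> acc=770803 shift=21
  byte[7]=0x04 cont=0 payload=0x04=4: acc |= 4<<21 -> acc=9159411 shift=28 [end]
Varint 2: bytes[4:8] = F3 85 AF 04 -> value 9159411 (4 byte(s))
  byte[8]=0xA3 cont=1 payload=0x23=35: acc |= 35<<0 -> acc=35 shift=7
  byte[9]=0x5F cont=0 payload=0x5F=95: acc |= 95<<7 -> acc=12195 shift=14 [end]
Varint 3: bytes[8:10] = A3 5F -> value 12195 (2 byte(s))
  byte[10]=0xA8 cont=1 payload=0x28=40: acc |= 40<<0 -> acc=40 shift=7
  byte[11]=0x19 cont=0 payload=0x19=25: acc |= 25<<7 -> acc=3240 shift=14 [end]
Varint 4: bytes[10:12] = A8 19 -> value 3240 (2 byte(s))
  byte[12]=0x7A cont=0 payload=0x7A=122: acc |= 122<<0 -> acc=122 shift=7 [end]
Varint 5: bytes[12:13] = 7A -> value 122 (1 byte(s))
  byte[13]=0xD3 cont=1 payload=0x53=83: acc |= 83<<0 -> acc=83 shift=7
  byte[14]=0x11 cont=0 payload=0x11=17: acc |= 17<<7 -> acc=2259 shift=14 [end]
Varint 6: bytes[13:15] = D3 11 -> value 2259 (2 byte(s))

Answer: 4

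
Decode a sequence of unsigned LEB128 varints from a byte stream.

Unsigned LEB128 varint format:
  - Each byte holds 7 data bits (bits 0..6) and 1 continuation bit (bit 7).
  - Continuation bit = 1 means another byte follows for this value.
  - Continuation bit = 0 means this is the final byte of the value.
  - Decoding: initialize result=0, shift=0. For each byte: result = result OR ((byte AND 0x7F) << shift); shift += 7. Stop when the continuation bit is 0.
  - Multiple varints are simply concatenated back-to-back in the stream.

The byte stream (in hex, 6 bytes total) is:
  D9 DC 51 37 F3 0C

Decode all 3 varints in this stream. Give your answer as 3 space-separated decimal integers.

  byte[0]=0xD9 cont=1 payload=0x59=89: acc |= 89<<0 -> acc=89 shift=7
  byte[1]=0xDC cont=1 payload=0x5C=92: acc |= 92<<7 -> acc=11865 shift=14
  byte[2]=0x51 cont=0 payload=0x51=81: acc |= 81<<14 -> acc=1338969 shift=21 [end]
Varint 1: bytes[0:3] = D9 DC 51 -> value 1338969 (3 byte(s))
  byte[3]=0x37 cont=0 payload=0x37=55: acc |= 55<<0 -> acc=55 shift=7 [end]
Varint 2: bytes[3:4] = 37 -> value 55 (1 byte(s))
  byte[4]=0xF3 cont=1 payload=0x73=115: acc |= 115<<0 -> acc=115 shift=7
  byte[5]=0x0C cont=0 payload=0x0C=12: acc |= 12<<7 -> acc=1651 shift=14 [end]
Varint 3: bytes[4:6] = F3 0C -> value 1651 (2 byte(s))

Answer: 1338969 55 1651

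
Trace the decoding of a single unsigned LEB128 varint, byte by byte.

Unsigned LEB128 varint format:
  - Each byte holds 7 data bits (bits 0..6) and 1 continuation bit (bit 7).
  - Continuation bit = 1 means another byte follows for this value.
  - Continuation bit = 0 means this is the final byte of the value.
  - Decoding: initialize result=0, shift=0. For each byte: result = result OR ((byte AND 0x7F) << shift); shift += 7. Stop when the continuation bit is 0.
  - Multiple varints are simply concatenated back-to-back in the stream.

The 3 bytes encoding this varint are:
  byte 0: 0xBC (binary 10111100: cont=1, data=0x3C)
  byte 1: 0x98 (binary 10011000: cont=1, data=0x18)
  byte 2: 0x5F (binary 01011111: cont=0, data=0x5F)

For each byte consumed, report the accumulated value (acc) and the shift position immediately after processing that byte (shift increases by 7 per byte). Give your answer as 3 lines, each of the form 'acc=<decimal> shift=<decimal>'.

byte 0=0xBC: payload=0x3C=60, contrib = 60<<0 = 60; acc -> 60, shift -> 7
byte 1=0x98: payload=0x18=24, contrib = 24<<7 = 3072; acc -> 3132, shift -> 14
byte 2=0x5F: payload=0x5F=95, contrib = 95<<14 = 1556480; acc -> 1559612, shift -> 21

Answer: acc=60 shift=7
acc=3132 shift=14
acc=1559612 shift=21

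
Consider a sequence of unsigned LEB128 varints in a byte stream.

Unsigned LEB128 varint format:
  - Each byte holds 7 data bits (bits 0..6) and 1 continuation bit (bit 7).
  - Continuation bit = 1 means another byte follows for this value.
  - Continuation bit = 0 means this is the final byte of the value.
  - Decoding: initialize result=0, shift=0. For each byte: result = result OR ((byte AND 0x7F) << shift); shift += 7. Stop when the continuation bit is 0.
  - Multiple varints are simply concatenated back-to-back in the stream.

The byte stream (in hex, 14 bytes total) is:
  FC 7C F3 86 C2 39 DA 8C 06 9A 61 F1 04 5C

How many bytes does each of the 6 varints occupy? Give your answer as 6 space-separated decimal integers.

  byte[0]=0xFC cont=1 payload=0x7C=124: acc |= 124<<0 -> acc=124 shift=7
  byte[1]=0x7C cont=0 payload=0x7C=124: acc |= 124<<7 -> acc=15996 shift=14 [end]
Varint 1: bytes[0:2] = FC 7C -> value 15996 (2 byte(s))
  byte[2]=0xF3 cont=1 payload=0x73=115: acc |= 115<<0 -> acc=115 shift=7
  byte[3]=0x86 cont=1 payload=0x06=6: acc |= 6<<7 -> acc=883 shift=14
  byte[4]=0xC2 cont=1 payload=0x42=66: acc |= 66<<14 -> acc=1082227 shift=21
  byte[5]=0x39 cont=0 payload=0x39=57: acc |= 57<<21 -> acc=120619891 shift=28 [end]
Varint 2: bytes[2:6] = F3 86 C2 39 -> value 120619891 (4 byte(s))
  byte[6]=0xDA cont=1 payload=0x5A=90: acc |= 90<<0 -> acc=90 shift=7
  byte[7]=0x8C cont=1 payload=0x0C=12: acc |= 12<<7 -> acc=1626 shift=14
  byte[8]=0x06 cont=0 payload=0x06=6: acc |= 6<<14 -> acc=99930 shift=21 [end]
Varint 3: bytes[6:9] = DA 8C 06 -> value 99930 (3 byte(s))
  byte[9]=0x9A cont=1 payload=0x1A=26: acc |= 26<<0 -> acc=26 shift=7
  byte[10]=0x61 cont=0 payload=0x61=97: acc |= 97<<7 -> acc=12442 shift=14 [end]
Varint 4: bytes[9:11] = 9A 61 -> value 12442 (2 byte(s))
  byte[11]=0xF1 cont=1 payload=0x71=113: acc |= 113<<0 -> acc=113 shift=7
  byte[12]=0x04 cont=0 payload=0x04=4: acc |= 4<<7 -> acc=625 shift=14 [end]
Varint 5: bytes[11:13] = F1 04 -> value 625 (2 byte(s))
  byte[13]=0x5C cont=0 payload=0x5C=92: acc |= 92<<0 -> acc=92 shift=7 [end]
Varint 6: bytes[13:14] = 5C -> value 92 (1 byte(s))

Answer: 2 4 3 2 2 1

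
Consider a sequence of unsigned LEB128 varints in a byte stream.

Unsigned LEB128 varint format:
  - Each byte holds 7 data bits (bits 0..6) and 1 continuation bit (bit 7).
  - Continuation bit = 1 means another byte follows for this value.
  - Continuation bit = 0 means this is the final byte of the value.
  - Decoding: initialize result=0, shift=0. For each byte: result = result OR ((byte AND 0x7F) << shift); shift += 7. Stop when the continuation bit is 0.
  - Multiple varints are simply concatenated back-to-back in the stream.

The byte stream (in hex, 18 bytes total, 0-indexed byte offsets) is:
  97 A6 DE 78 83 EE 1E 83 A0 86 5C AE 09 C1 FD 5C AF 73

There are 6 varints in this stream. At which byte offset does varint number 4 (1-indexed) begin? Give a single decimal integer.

Answer: 11

Derivation:
  byte[0]=0x97 cont=1 payload=0x17=23: acc |= 23<<0 -> acc=23 shift=7
  byte[1]=0xA6 cont=1 payload=0x26=38: acc |= 38<<7 -> acc=4887 shift=14
  byte[2]=0xDE cont=1 payload=0x5E=94: acc |= 94<<14 -> acc=1544983 shift=21
  byte[3]=0x78 cont=0 payload=0x78=120: acc |= 120<<21 -> acc=253203223 shift=28 [end]
Varint 1: bytes[0:4] = 97 A6 DE 78 -> value 253203223 (4 byte(s))
  byte[4]=0x83 cont=1 payload=0x03=3: acc |= 3<<0 -> acc=3 shift=7
  byte[5]=0xEE cont=1 payload=0x6E=110: acc |= 110<<7 -> acc=14083 shift=14
  byte[6]=0x1E cont=0 payload=0x1E=30: acc |= 30<<14 -> acc=505603 shift=21 [end]
Varint 2: bytes[4:7] = 83 EE 1E -> value 505603 (3 byte(s))
  byte[7]=0x83 cont=1 payload=0x03=3: acc |= 3<<0 -> acc=3 shift=7
  byte[8]=0xA0 cont=1 payload=0x20=32: acc |= 32<<7 -> acc=4099 shift=14
  byte[9]=0x86 cont=1 payload=0x06=6: acc |= 6<<14 -> acc=102403 shift=21
  byte[10]=0x5C cont=0 payload=0x5C=92: acc |= 92<<21 -> acc=193040387 shift=28 [end]
Varint 3: bytes[7:11] = 83 A0 86 5C -> value 193040387 (4 byte(s))
  byte[11]=0xAE cont=1 payload=0x2E=46: acc |= 46<<0 -> acc=46 shift=7
  byte[12]=0x09 cont=0 payload=0x09=9: acc |= 9<<7 -> acc=1198 shift=14 [end]
Varint 4: bytes[11:13] = AE 09 -> value 1198 (2 byte(s))
  byte[13]=0xC1 cont=1 payload=0x41=65: acc |= 65<<0 -> acc=65 shift=7
  byte[14]=0xFD cont=1 payload=0x7D=125: acc |= 125<<7 -> acc=16065 shift=14
  byte[15]=0x5C cont=0 payload=0x5C=92: acc |= 92<<14 -> acc=1523393 shift=21 [end]
Varint 5: bytes[13:16] = C1 FD 5C -> value 1523393 (3 byte(s))
  byte[16]=0xAF cont=1 payload=0x2F=47: acc |= 47<<0 -> acc=47 shift=7
  byte[17]=0x73 cont=0 payload=0x73=115: acc |= 115<<7 -> acc=14767 shift=14 [end]
Varint 6: bytes[16:18] = AF 73 -> value 14767 (2 byte(s))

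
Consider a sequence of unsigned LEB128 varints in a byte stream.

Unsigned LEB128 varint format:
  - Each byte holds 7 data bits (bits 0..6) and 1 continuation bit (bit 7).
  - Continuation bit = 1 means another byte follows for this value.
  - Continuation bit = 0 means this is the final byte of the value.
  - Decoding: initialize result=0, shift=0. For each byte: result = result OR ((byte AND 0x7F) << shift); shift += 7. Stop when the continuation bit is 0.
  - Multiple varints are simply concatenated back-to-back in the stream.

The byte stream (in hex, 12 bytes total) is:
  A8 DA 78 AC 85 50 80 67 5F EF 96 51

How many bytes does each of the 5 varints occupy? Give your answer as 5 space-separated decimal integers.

Answer: 3 3 2 1 3

Derivation:
  byte[0]=0xA8 cont=1 payload=0x28=40: acc |= 40<<0 -> acc=40 shift=7
  byte[1]=0xDA cont=1 payload=0x5A=90: acc |= 90<<7 -> acc=11560 shift=14
  byte[2]=0x78 cont=0 payload=0x78=120: acc |= 120<<14 -> acc=1977640 shift=21 [end]
Varint 1: bytes[0:3] = A8 DA 78 -> value 1977640 (3 byte(s))
  byte[3]=0xAC cont=1 payload=0x2C=44: acc |= 44<<0 -> acc=44 shift=7
  byte[4]=0x85 cont=1 payload=0x05=5: acc |= 5<<7 -> acc=684 shift=14
  byte[5]=0x50 cont=0 payload=0x50=80: acc |= 80<<14 -> acc=1311404 shift=21 [end]
Varint 2: bytes[3:6] = AC 85 50 -> value 1311404 (3 byte(s))
  byte[6]=0x80 cont=1 payload=0x00=0: acc |= 0<<0 -> acc=0 shift=7
  byte[7]=0x67 cont=0 payload=0x67=103: acc |= 103<<7 -> acc=13184 shift=14 [end]
Varint 3: bytes[6:8] = 80 67 -> value 13184 (2 byte(s))
  byte[8]=0x5F cont=0 payload=0x5F=95: acc |= 95<<0 -> acc=95 shift=7 [end]
Varint 4: bytes[8:9] = 5F -> value 95 (1 byte(s))
  byte[9]=0xEF cont=1 payload=0x6F=111: acc |= 111<<0 -> acc=111 shift=7
  byte[10]=0x96 cont=1 payload=0x16=22: acc |= 22<<7 -> acc=2927 shift=14
  byte[11]=0x51 cont=0 payload=0x51=81: acc |= 81<<14 -> acc=1330031 shift=21 [end]
Varint 5: bytes[9:12] = EF 96 51 -> value 1330031 (3 byte(s))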